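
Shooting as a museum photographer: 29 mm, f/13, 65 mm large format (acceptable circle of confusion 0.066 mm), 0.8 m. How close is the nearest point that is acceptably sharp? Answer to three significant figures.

Hyperfocal distance H = f²/(N·c) + f = 29²/(13 × 0.066) + 29 = 841/0.858 + 29 ≈ 1009.2 mm ≈ 1.009 m.
Near limit Dn = s·(H − f)/(H + s − 2f) = 800 × (1009.2 − 29) / (1009.2 + 800 − 2 × 29) = 800 × 980.2 / 1751.2 ≈ 447.78 mm.

448 mm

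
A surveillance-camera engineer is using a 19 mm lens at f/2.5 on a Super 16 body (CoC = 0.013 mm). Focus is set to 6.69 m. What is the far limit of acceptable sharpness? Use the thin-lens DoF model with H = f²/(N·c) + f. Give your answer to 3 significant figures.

Hyperfocal distance H = f²/(N·c) + f = 19²/(2.5 × 0.013) + 19 = 361/0.0325 + 19 ≈ 11126.7 mm ≈ 11.13 m.
Far limit Df = s·(H − f)/(H − s) = 6690 × (11126.7 − 19) / (11126.7 − 6690) = 6690 × 11107.7 / 4436.7 ≈ 16749 mm ≈ 16.7 m.

16.7 m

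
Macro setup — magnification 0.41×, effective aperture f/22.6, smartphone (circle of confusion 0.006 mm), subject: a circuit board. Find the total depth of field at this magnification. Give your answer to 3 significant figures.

1.61 mm

At magnification m, DoF ≈ 2·N_eff·c/m² = 2 × 22.6 × 0.006 / 0.41² = 0.2712 / 0.1681 ≈ 1.61 mm.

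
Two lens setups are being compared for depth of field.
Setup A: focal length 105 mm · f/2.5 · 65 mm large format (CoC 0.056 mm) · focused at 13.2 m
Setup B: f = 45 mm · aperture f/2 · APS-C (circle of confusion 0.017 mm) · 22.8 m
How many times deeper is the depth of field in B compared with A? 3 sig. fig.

4.52

Setup A: H = 105²/(2.5×0.056) + 105 ≈ 78855.0 mm; DoF = Df − Dn = 15832.8 − 11318.0 ≈ 4514.8 mm.
Setup B: H = 45²/(2×0.017) + 45 ≈ 59603.8 mm; DoF = Df − Dn = 36897 − 16497 ≈ 20400 mm.
Ratio = 20400 / 4514.8 ≈ 4.52.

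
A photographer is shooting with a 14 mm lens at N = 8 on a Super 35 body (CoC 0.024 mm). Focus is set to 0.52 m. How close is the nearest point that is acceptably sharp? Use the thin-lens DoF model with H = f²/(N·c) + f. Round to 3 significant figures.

348 mm

Hyperfocal distance H = f²/(N·c) + f = 14²/(8 × 0.024) + 14 = 196/0.192 + 14 ≈ 1034.8 mm ≈ 1.035 m.
Near limit Dn = s·(H − f)/(H + s − 2f) = 520 × (1034.8 − 14) / (1034.8 + 520 − 2 × 14) = 520 × 1020.8 / 1526.8 ≈ 347.67 mm.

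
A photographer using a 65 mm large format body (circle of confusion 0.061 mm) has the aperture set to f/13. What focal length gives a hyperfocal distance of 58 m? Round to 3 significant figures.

From H = f²/(N·c) + f, with f ≪ H: f ≈ √(H·N·c) = √(58000 × 13 × 0.061) = √45994 ≈ 214.5 mm.
Exact: f² + N·c·f − N·c·H = 0 ⇒ f = (−N·c + √((N·c)² + 4·N·c·H))/2 = (−0.793 + √183977)/2 ≈ 214.07 mm ≈ 214 mm.

214 mm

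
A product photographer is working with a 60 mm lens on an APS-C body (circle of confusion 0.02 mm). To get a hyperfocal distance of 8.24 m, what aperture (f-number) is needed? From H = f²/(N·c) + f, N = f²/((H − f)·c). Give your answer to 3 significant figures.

f/22

Rearrange H = f²/(N·c) + f for N: N = f² / ((H − f)·c).
N = 60² / ((8240 − 60) × 0.02) = 3600 / 163.6 ≈ 22.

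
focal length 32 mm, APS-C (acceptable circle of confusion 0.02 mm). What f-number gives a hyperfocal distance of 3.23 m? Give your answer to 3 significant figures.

f/16

Rearrange H = f²/(N·c) + f for N: N = f² / ((H − f)·c).
N = 32² / ((3230 − 32) × 0.02) = 1024 / 63.96 ≈ 16.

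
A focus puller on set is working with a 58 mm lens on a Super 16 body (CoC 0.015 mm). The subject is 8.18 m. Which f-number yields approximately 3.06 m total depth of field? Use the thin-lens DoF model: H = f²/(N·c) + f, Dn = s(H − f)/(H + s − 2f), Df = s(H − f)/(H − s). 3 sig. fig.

Write h = H − f = f²/(N·c). The thin-lens limits are Dn = s·h/(h + (s−f)) and Df = s·h/(h − (s−f)), so DoF = Df − Dn = 2·s·(s−f)·h / (h² − (s−f)²).
That is a quadratic in h: DoF·h² − 2·s·(s−f)·h − DoF·(s−f)² = 0 ⇒ h = (s−f)·(s + √(s² + DoF²)) / DoF = 8122 × (8180 + √(8180² + 3060²)) / 3060 = 8122 × (8180 + 8733.61) / 3060 ≈ 44893 mm.
Then N = f²/(c·h) = 58² / (0.015 × 44893) = 3364 / 673.39 ≈ 5.

f/5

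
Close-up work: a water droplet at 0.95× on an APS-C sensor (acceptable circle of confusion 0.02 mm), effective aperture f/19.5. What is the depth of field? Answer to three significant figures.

0.864 mm

At magnification m, DoF ≈ 2·N_eff·c/m² = 2 × 19.5 × 0.02 / 0.95² = 0.78 / 0.9025 ≈ 0.864 mm.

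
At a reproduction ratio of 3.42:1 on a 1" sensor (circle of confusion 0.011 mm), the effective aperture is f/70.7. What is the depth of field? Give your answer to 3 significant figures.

At magnification m, DoF ≈ 2·N_eff·c/m² = 2 × 70.7 × 0.011 / 3.42² = 1.555 / 11.7 ≈ 0.133 mm.

0.133 mm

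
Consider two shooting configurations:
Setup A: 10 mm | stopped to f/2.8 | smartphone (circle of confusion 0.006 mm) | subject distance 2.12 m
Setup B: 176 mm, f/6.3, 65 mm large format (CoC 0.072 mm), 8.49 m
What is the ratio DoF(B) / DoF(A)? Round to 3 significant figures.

1.22

Setup A: H = 10²/(2.8×0.006) + 10 ≈ 5962.4 mm; DoF = Df − Dn = 3284.2 − 1565.2 ≈ 1719.0 mm.
Setup B: H = 176²/(6.3×0.072) + 176 ≈ 68465.2 mm; DoF = Df − Dn = 9666.9 − 7568.6 ≈ 2098.3 mm.
Ratio = 2098.3 / 1719.0 ≈ 1.22.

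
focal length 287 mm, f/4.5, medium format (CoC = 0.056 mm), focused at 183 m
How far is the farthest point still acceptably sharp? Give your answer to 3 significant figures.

Hyperfocal distance H = f²/(N·c) + f = 287²/(4.5 × 0.056) + 287 = 82369/0.252 + 287 ≈ 327148.1 mm ≈ 327.1 m.
Far limit Df = s·(H − f)/(H − s) = 183000 × (327148.1 − 287) / (327148.1 − 183000) = 183000 × 326861.1 / 144148.1 ≈ 414959 mm ≈ 415 m.

415 m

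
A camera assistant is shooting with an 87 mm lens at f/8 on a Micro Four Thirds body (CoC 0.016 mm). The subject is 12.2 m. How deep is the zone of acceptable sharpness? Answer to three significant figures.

Hyperfocal distance H = f²/(N·c) + f = 87²/(8 × 0.016) + 87 = 7569/0.128 + 87 ≈ 59219.8 mm ≈ 59.22 m.
Near limit Dn = s·(H − f)/(H + s − 2f) = 12200 × (59219.8 − 87) / (59219.8 + 12200 − 2 × 87) = 12200 × 59132.8 / 71245.8 ≈ 10125.8 mm.
Far limit Df = s·(H − f)/(H − s) = 12200 × (59219.8 − 87) / (59219.8 − 12200) = 12200 × 59132.8 / 47019.8 ≈ 15342.9 mm.
Depth of field = Df − Dn = 15342.9 − 10125.8 ≈ 5217.1 mm ≈ 5.22 m.

5.22 m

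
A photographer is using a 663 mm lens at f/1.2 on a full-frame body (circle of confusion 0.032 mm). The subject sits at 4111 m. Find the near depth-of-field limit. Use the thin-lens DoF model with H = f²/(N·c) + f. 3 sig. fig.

Hyperfocal distance H = f²/(N·c) + f = 663²/(1.2 × 0.032) + 663 = 439569/0.0384 + 663 ≈ 11447772.4 mm ≈ 11448 m.
Near limit Dn = s·(H − f)/(H + s − 2f) = 4111000 × (11447772.4 − 663) / (11447772.4 + 4111000 − 2 × 663) = 4111000 × 11447109.4 / 15557446.4 ≈ 3024858 mm ≈ 3020 m.

3020 m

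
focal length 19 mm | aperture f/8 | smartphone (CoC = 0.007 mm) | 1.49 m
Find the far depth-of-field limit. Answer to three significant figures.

1.93 m

Hyperfocal distance H = f²/(N·c) + f = 19²/(8 × 0.007) + 19 = 361/0.056 + 19 ≈ 6465.4 mm ≈ 6.465 m.
Far limit Df = s·(H − f)/(H − s) = 1490 × (6465.4 − 19) / (6465.4 − 1490) = 1490 × 6446.4 / 4975.4 ≈ 1930.5 mm ≈ 1.93 m.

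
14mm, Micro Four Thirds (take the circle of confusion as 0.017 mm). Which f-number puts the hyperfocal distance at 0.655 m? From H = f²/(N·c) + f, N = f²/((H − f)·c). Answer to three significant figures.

Rearrange H = f²/(N·c) + f for N: N = f² / ((H − f)·c).
N = 14² / ((655 − 14) × 0.017) = 196 / 10.90 ≈ 18.

f/18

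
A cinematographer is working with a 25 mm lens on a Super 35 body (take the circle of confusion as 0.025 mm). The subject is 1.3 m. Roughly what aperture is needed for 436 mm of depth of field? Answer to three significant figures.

f/3.20

Write h = H − f = f²/(N·c). The thin-lens limits are Dn = s·h/(h + (s−f)) and Df = s·h/(h − (s−f)), so DoF = Df − Dn = 2·s·(s−f)·h / (h² − (s−f)²).
That is a quadratic in h: DoF·h² − 2·s·(s−f)·h − DoF·(s−f)² = 0 ⇒ h = (s−f)·(s + √(s² + DoF²)) / DoF = 1275 × (1300 + √(1300² + 436²)) / 436 = 1275 × (1300 + 1371.17) / 436 ≈ 7811.3 mm.
Then N = f²/(c·h) = 25² / (0.025 × 7811.3) = 625 / 195.28 ≈ 3.20.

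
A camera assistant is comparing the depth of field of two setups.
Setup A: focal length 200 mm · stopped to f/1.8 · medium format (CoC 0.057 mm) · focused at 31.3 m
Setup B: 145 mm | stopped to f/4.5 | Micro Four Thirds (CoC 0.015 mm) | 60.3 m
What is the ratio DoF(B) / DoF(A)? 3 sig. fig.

Setup A: H = 200²/(1.8×0.057) + 200 ≈ 390063.5 mm; DoF = Df − Dn = 34013.3 − 28987.6 ≈ 5025.7 mm.
Setup B: H = 145²/(4.5×0.015) + 145 ≈ 311626.5 mm; DoF = Df − Dn = 74733 − 50540 ≈ 24193 mm.
Ratio = 24193 / 5025.7 ≈ 4.81.

4.81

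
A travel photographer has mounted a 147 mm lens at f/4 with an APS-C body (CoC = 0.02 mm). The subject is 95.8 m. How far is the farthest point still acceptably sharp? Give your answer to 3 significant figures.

148 m

Hyperfocal distance H = f²/(N·c) + f = 147²/(4 × 0.02) + 147 = 21609/0.08 + 147 ≈ 270259.5 mm ≈ 270.3 m.
Far limit Df = s·(H − f)/(H − s) = 95800 × (270259.5 − 147) / (270259.5 − 95800) = 95800 × 270112.5 / 174459.5 ≈ 148325 mm ≈ 148 m.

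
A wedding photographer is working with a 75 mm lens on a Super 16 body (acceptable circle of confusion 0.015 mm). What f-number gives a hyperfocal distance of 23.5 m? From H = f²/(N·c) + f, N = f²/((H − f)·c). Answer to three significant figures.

Rearrange H = f²/(N·c) + f for N: N = f² / ((H − f)·c).
N = 75² / ((23500 − 75) × 0.015) = 5625 / 351.4 ≈ 16.

f/16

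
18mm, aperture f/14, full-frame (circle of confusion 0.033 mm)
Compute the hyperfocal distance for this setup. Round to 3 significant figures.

Hyperfocal distance H = f²/(N·c) + f = 18²/(14 × 0.033) + 18 = 324/0.462 + 18 ≈ 719.3 mm ≈ 0.719 m.

0.719 m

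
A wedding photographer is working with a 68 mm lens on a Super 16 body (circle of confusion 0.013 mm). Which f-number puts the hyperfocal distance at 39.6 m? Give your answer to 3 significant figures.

f/9

Rearrange H = f²/(N·c) + f for N: N = f² / ((H − f)·c).
N = 68² / ((39600 − 68) × 0.013) = 4624 / 513.9 ≈ 9.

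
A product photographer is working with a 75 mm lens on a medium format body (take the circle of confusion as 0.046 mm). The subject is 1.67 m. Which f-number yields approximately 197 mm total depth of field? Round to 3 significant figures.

Write h = H − f = f²/(N·c). The thin-lens limits are Dn = s·h/(h + (s−f)) and Df = s·h/(h − (s−f)), so DoF = Df − Dn = 2·s·(s−f)·h / (h² − (s−f)²).
That is a quadratic in h: DoF·h² − 2·s·(s−f)·h − DoF·(s−f)² = 0 ⇒ h = (s−f)·(s + √(s² + DoF²)) / DoF = 1595 × (1670 + √(1670² + 197²)) / 197 = 1595 × (1670 + 1681.58) / 197 ≈ 27136 mm.
Then N = f²/(c·h) = 75² / (0.046 × 27136) = 5625 / 1248.3 ≈ 4.51.

f/4.51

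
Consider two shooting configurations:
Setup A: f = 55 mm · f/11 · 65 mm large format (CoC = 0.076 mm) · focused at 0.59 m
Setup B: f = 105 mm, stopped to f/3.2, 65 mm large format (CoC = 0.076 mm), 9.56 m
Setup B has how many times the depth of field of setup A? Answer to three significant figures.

23.4

Setup A: H = 55²/(11×0.076) + 55 ≈ 3673.4 mm; DoF = Df − Dn = 692.37 − 514.00 ≈ 178.37 mm.
Setup B: H = 105²/(3.2×0.076) + 105 ≈ 45438.1 mm; DoF = Df − Dn = 12079.4 − 7910.2 ≈ 4169.2 mm.
Ratio = 4169.2 / 178.37 ≈ 23.4.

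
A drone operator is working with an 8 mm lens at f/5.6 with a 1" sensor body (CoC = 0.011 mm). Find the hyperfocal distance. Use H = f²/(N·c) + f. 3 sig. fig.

Hyperfocal distance H = f²/(N·c) + f = 8²/(5.6 × 0.011) + 8 = 64/0.0616 + 8 ≈ 1047.0 mm ≈ 1.05 m.

1.05 m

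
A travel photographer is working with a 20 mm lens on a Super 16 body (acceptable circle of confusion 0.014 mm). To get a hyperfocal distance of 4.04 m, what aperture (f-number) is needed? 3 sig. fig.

Rearrange H = f²/(N·c) + f for N: N = f² / ((H − f)·c).
N = 20² / ((4040 − 20) × 0.014) = 400 / 56.28 ≈ 7.11.

f/7.11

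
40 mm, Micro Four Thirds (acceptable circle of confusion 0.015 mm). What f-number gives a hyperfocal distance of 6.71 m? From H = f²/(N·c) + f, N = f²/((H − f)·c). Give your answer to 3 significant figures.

Rearrange H = f²/(N·c) + f for N: N = f² / ((H − f)·c).
N = 40² / ((6710 − 40) × 0.015) = 1600 / 100.0 ≈ 16.

f/16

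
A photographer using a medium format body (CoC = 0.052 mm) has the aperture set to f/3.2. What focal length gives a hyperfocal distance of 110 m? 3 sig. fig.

135 mm

From H = f²/(N·c) + f, with f ≪ H: f ≈ √(H·N·c) = √(110000 × 3.2 × 0.052) = √18304 ≈ 135.3 mm.
The +f correction barely moves this — solving exactly, f² + N·c·f − N·c·H = 0 ⇒ f = (−N·c + √((N·c)² + 4·N·c·H))/2 = (−0.1664 + √73216)/2 ≈ 135.21 mm, so f ≈ 135 mm.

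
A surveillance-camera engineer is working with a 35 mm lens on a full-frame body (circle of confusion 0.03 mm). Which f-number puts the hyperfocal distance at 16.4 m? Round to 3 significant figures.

Rearrange H = f²/(N·c) + f for N: N = f² / ((H − f)·c).
N = 35² / ((16400 − 35) × 0.03) = 1225 / 490.9 ≈ 2.50.

f/2.50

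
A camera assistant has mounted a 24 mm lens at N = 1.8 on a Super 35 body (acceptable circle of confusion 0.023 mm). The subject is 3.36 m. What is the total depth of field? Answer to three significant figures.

1.71 m

Hyperfocal distance H = f²/(N·c) + f = 24²/(1.8 × 0.023) + 24 = 576/0.0414 + 24 ≈ 13937.0 mm ≈ 13.94 m.
Near limit Dn = s·(H − f)/(H + s − 2f) = 3360 × (13937.0 − 24) / (13937.0 + 3360 − 2 × 24) = 3360 × 13913.0 / 17249.0 ≈ 2710.2 mm.
Far limit Df = s·(H − f)/(H − s) = 3360 × (13937.0 − 24) / (13937.0 − 3360) = 3360 × 13913.0 / 10577.0 ≈ 4419.7 mm.
Depth of field = Df − Dn = 4419.7 − 2710.2 ≈ 1709.5 mm ≈ 1.71 m.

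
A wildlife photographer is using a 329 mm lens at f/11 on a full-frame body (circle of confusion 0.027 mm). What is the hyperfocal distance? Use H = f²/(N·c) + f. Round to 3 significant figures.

Hyperfocal distance H = f²/(N·c) + f = 329²/(11 × 0.027) + 329 = 108241/0.297 + 329 ≈ 364776.8 mm ≈ 365 m.

365 m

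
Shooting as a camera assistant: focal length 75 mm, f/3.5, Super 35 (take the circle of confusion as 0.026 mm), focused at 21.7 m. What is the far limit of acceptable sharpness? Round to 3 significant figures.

Hyperfocal distance H = f²/(N·c) + f = 75²/(3.5 × 0.026) + 75 = 5625/0.091 + 75 ≈ 61888.2 mm ≈ 61.89 m.
Far limit Df = s·(H − f)/(H − s) = 21700 × (61888.2 − 75) / (61888.2 − 21700) = 21700 × 61813.2 / 40188.2 ≈ 33377 mm ≈ 33.4 m.

33.4 m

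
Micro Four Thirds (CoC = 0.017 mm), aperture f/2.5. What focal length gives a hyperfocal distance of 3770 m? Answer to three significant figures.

400 mm

From H = f²/(N·c) + f, with f ≪ H: f ≈ √(H·N·c) = √(3770000 × 2.5 × 0.017) = √160225 ≈ 400.3 mm.
The +f correction barely moves this — solving exactly, f² + N·c·f − N·c·H = 0 ⇒ f = (−N·c + √((N·c)² + 4·N·c·H))/2 = (−0.0425 + √640900)/2 ≈ 400.26 mm, so f ≈ 400 mm.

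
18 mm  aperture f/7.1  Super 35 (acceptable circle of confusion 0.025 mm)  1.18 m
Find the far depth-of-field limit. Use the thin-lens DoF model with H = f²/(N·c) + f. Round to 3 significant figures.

3.25 m

Hyperfocal distance H = f²/(N·c) + f = 18²/(7.1 × 0.025) + 18 = 324/0.1775 + 18 ≈ 1843.4 mm ≈ 1.843 m.
Far limit Df = s·(H − f)/(H − s) = 1180 × (1843.4 − 18) / (1843.4 − 1180) = 1180 × 1825.4 / 663.4 ≈ 3247.0 mm ≈ 3.25 m.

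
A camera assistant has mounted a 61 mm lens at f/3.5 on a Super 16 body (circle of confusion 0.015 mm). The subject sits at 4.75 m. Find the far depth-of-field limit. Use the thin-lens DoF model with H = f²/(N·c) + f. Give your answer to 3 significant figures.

5.09 m

Hyperfocal distance H = f²/(N·c) + f = 61²/(3.5 × 0.015) + 61 = 3721/0.0525 + 61 ≈ 70937.2 mm ≈ 70.94 m.
Far limit Df = s·(H − f)/(H − s) = 4750 × (70937.2 − 61) / (70937.2 − 4750) = 4750 × 70876.2 / 66187.2 ≈ 5086.5 mm ≈ 5.09 m.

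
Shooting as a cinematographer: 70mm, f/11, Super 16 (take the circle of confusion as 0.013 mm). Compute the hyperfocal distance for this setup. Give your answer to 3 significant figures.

Hyperfocal distance H = f²/(N·c) + f = 70²/(11 × 0.013) + 70 = 4900/0.143 + 70 ≈ 34335.7 mm ≈ 34.3 m.

34.3 m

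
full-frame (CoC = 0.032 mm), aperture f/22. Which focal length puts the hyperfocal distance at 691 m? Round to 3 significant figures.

From H = f²/(N·c) + f, with f ≪ H: f ≈ √(H·N·c) = √(691000 × 22 × 0.032) = √486464 ≈ 697.5 mm.
Exact: f² + N·c·f − N·c·H = 0 ⇒ f = (−N·c + √((N·c)² + 4·N·c·H))/2 = (−0.704 + √1945856)/2 ≈ 697.12 mm ≈ 697 mm.

697 mm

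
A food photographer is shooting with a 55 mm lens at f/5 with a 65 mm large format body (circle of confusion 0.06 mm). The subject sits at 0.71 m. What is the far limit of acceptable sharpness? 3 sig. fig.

Hyperfocal distance H = f²/(N·c) + f = 55²/(5 × 0.06) + 55 = 3025/0.3 + 55 ≈ 10138.3 mm ≈ 10.14 m.
Far limit Df = s·(H − f)/(H − s) = 710 × (10138.3 − 55) / (10138.3 − 710) = 710 × 10083.3 / 9428.3 ≈ 759.32 mm ≈ 0.759 m.

0.759 m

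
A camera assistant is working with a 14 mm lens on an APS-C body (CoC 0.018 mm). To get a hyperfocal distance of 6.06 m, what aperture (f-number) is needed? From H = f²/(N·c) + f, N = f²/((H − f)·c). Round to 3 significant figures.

f/1.80

Rearrange H = f²/(N·c) + f for N: N = f² / ((H − f)·c).
N = 14² / ((6060 − 14) × 0.018) = 196 / 108.8 ≈ 1.80.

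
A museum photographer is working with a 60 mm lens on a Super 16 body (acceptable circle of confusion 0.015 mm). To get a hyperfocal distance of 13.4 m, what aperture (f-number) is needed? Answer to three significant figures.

Rearrange H = f²/(N·c) + f for N: N = f² / ((H − f)·c).
N = 60² / ((13400 − 60) × 0.015) = 3600 / 200.1 ≈ 18.

f/18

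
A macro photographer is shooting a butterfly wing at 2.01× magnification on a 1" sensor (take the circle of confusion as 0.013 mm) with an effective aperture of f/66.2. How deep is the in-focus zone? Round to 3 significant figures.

At magnification m, DoF ≈ 2·N_eff·c/m² = 2 × 66.2 × 0.013 / 2.01² = 1.721 / 4.04 ≈ 0.426 mm.

0.426 mm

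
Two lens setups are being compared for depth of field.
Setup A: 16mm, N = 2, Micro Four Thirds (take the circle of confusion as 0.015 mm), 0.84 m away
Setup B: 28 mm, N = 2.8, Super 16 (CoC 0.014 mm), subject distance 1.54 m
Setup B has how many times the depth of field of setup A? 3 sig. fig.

Setup A: H = 16²/(2×0.015) + 16 ≈ 8549.3 mm; DoF = Df − Dn = 929.78 − 766.03 ≈ 163.75 mm.
Setup B: H = 28²/(2.8×0.014) + 28 ≈ 20028.0 mm; DoF = Df − Dn = 1665.95 − 1431.76 ≈ 234.19 mm.
Ratio = 234.19 / 163.75 ≈ 1.43.

1.43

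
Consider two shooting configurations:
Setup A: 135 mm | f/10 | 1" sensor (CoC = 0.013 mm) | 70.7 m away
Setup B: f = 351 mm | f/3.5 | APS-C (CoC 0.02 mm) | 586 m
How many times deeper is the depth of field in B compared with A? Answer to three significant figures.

4.60

Setup A: H = 135²/(10×0.013) + 135 ≈ 140327.3 mm; DoF = Df − Dn = 142352 − 47028 ≈ 95324 mm.
Setup B: H = 351²/(3.5×0.02) + 351 ≈ 1760365.3 mm; DoF = Df − Dn = 878235 − 439692 ≈ 438543 mm.
Ratio = 438543 / 95324 ≈ 4.60.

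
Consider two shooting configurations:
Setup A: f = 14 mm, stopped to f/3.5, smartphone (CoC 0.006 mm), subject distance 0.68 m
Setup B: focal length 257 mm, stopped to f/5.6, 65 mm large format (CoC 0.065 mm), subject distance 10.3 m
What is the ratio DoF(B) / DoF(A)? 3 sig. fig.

Setup A: H = 14²/(3.5×0.006) + 14 ≈ 9347.3 mm; DoF = Df − Dn = 732.251 − 634.709 ≈ 97.542 mm.
Setup B: H = 257²/(5.6×0.065) + 257 ≈ 181710.3 mm; DoF = Df − Dn = 10903.5 − 9759.8 ≈ 1143.7 mm.
Ratio = 1143.7 / 97.542 ≈ 11.7.

11.7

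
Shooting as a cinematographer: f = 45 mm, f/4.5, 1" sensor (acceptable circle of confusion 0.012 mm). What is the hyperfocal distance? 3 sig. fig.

37.5 m

Hyperfocal distance H = f²/(N·c) + f = 45²/(4.5 × 0.012) + 45 = 2025/0.054 + 45 ≈ 37545.0 mm ≈ 37.5 m.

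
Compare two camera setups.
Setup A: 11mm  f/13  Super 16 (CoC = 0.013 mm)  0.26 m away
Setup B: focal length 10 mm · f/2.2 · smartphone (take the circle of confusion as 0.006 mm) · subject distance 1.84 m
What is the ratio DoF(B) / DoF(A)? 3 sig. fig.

Setup A: H = 11²/(13×0.013) + 11 ≈ 727.0 mm; DoF = Df − Dn = 398.64 − 192.91 ≈ 205.73 mm.
Setup B: H = 10²/(2.2×0.006) + 10 ≈ 7585.8 mm; DoF = Df − Dn = 2426.03 − 1482.01 ≈ 944.02 mm.
Ratio = 944.02 / 205.73 ≈ 4.59.

4.59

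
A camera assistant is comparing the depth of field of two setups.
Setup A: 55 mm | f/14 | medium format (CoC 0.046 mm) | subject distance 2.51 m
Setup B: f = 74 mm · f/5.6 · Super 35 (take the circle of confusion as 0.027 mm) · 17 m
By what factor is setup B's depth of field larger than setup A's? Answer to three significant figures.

5.63

Setup A: H = 55²/(14×0.046) + 55 ≈ 4752.2 mm; DoF = Df − Dn = 5258.2 − 1648.4 ≈ 3609.8 mm.
Setup B: H = 74²/(5.6×0.027) + 74 ≈ 36290.9 mm; DoF = Df − Dn = 31916 − 11586 ≈ 20330 mm.
Ratio = 20330 / 3609.8 ≈ 5.63.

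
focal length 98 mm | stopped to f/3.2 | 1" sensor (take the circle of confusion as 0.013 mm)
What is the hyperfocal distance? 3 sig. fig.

Hyperfocal distance H = f²/(N·c) + f = 98²/(3.2 × 0.013) + 98 = 9604/0.0416 + 98 ≈ 230963.4 mm ≈ 231 m.

231 m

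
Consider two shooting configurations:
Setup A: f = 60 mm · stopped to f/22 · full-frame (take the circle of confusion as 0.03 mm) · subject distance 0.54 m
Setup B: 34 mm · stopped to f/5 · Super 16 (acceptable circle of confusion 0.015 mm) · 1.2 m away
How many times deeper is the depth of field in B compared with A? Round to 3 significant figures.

Setup A: H = 60²/(22×0.03) + 60 ≈ 5514.5 mm; DoF = Df − Dn = 592.105 − 496.324 ≈ 95.781 mm.
Setup B: H = 34²/(5×0.015) + 34 ≈ 15447.3 mm; DoF = Df − Dn = 1298.21 − 1115.61 ≈ 182.60 mm.
Ratio = 182.60 / 95.781 ≈ 1.91.

1.91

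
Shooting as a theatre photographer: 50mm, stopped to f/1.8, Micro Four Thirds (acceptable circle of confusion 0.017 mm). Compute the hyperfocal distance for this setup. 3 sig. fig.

81.7 m

Hyperfocal distance H = f²/(N·c) + f = 50²/(1.8 × 0.017) + 50 = 2500/0.0306 + 50 ≈ 81749.3 mm ≈ 81.7 m.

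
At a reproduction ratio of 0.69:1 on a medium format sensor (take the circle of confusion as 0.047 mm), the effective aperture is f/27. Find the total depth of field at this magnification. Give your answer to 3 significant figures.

At magnification m, DoF ≈ 2·N_eff·c/m² = 2 × 27 × 0.047 / 0.69² = 2.538 / 0.4761 ≈ 5.33 mm.

5.33 mm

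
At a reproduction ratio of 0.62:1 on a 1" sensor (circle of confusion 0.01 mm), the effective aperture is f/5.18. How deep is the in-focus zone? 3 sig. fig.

0.270 mm

At magnification m, DoF ≈ 2·N_eff·c/m² = 2 × 5.18 × 0.01 / 0.62² = 0.1036 / 0.3844 ≈ 0.27 mm.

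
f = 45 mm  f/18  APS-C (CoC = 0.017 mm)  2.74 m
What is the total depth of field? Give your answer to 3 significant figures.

2.68 m

Hyperfocal distance H = f²/(N·c) + f = 45²/(18 × 0.017) + 45 = 2025/0.306 + 45 ≈ 6662.6 mm ≈ 6.663 m.
Near limit Dn = s·(H − f)/(H + s − 2f) = 2740 × (6662.6 − 45) / (6662.6 + 2740 − 2 × 45) = 2740 × 6617.6 / 9312.6 ≈ 1947.1 mm.
Far limit Df = s·(H − f)/(H − s) = 2740 × (6662.6 − 45) / (6662.6 − 2740) = 2740 × 6617.6 / 3922.6 ≈ 4622.5 mm.
Depth of field = Df − Dn = 4622.5 − 1947.1 ≈ 2675.4 mm ≈ 2.68 m.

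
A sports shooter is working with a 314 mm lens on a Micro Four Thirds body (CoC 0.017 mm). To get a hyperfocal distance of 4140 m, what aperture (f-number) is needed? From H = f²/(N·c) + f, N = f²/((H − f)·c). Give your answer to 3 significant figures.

f/1.40

Rearrange H = f²/(N·c) + f for N: N = f² / ((H − f)·c).
N = 314² / ((4140000 − 314) × 0.017) = 98596 / 70375 ≈ 1.40.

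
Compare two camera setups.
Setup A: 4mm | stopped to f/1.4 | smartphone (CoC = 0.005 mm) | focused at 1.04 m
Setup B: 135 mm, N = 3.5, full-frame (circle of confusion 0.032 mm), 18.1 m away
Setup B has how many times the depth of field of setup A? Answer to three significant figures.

3.41

Setup A: H = 4²/(1.4×0.005) + 4 ≈ 2289.7 mm; DoF = Df − Dn = 1902.1 − 715.6 ≈ 1186.5 mm.
Setup B: H = 135²/(3.5×0.032) + 135 ≈ 162858.2 mm; DoF = Df − Dn = 20346.3 − 16300.4 ≈ 4045.9 mm.
Ratio = 4045.9 / 1186.5 ≈ 3.41.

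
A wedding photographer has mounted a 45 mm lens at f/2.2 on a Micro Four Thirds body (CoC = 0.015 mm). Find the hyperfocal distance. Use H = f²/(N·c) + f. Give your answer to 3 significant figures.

61.4 m

Hyperfocal distance H = f²/(N·c) + f = 45²/(2.2 × 0.015) + 45 = 2025/0.033 + 45 ≈ 61408.6 mm ≈ 61.4 m.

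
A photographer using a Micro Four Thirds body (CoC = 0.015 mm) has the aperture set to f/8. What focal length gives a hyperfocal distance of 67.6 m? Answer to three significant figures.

From H = f²/(N·c) + f, with f ≪ H: f ≈ √(H·N·c) = √(67600 × 8 × 0.015) = √8112.0 ≈ 90.07 mm.
Exact: f² + N·c·f − N·c·H = 0 ⇒ f = (−N·c + √((N·c)² + 4·N·c·H))/2 = (−0.12 + √32448)/2 ≈ 90.007 mm ≈ 90.0 mm.

90.0 mm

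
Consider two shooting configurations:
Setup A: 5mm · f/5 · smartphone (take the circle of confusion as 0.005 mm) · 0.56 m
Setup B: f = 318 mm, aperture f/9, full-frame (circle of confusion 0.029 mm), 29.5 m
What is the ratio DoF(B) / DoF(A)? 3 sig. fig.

Setup A: H = 5²/(5×0.005) + 5 ≈ 1005.0 mm; DoF = Df − Dn = 1258.43 − 360.13 ≈ 898.30 mm.
Setup B: H = 318²/(9×0.029) + 318 ≈ 387766.3 mm; DoF = Df − Dn = 31902.9 − 27433.7 ≈ 4469.2 mm.
Ratio = 4469.2 / 898.30 ≈ 4.98.

4.98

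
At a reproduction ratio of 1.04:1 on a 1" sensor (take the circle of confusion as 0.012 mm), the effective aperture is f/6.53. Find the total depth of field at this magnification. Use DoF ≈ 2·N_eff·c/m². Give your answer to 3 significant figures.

0.145 mm

At magnification m, DoF ≈ 2·N_eff·c/m² = 2 × 6.53 × 0.012 / 1.04² = 0.1567 / 1.082 ≈ 0.145 mm.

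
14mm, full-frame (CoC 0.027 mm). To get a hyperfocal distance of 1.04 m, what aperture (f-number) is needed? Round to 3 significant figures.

f/7.08

Rearrange H = f²/(N·c) + f for N: N = f² / ((H − f)·c).
N = 14² / ((1040 − 14) × 0.027) = 196 / 27.70 ≈ 7.08.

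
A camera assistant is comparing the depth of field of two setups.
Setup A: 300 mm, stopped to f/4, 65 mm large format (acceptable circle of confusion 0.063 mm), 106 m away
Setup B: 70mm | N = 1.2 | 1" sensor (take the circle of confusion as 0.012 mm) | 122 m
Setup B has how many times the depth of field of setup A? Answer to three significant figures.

1.46

Setup A: H = 300²/(4×0.063) + 300 ≈ 357442.9 mm; DoF = Df − Dn = 150560 − 81793 ≈ 68767 mm.
Setup B: H = 70²/(1.2×0.012) + 70 ≈ 340347.8 mm; DoF = Df − Dn = 190127 − 89817 ≈ 100310 mm.
Ratio = 100310 / 68767 ≈ 1.46.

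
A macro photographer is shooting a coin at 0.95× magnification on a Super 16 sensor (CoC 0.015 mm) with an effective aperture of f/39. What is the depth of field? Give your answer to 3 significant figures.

At magnification m, DoF ≈ 2·N_eff·c/m² = 2 × 39 × 0.015 / 0.95² = 1.17 / 0.9025 ≈ 1.3 mm.

1.30 mm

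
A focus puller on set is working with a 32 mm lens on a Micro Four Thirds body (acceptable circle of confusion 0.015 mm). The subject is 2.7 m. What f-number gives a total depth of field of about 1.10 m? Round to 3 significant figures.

f/5.01

Write h = H − f = f²/(N·c). The thin-lens limits are Dn = s·h/(h + (s−f)) and Df = s·h/(h − (s−f)), so DoF = Df − Dn = 2·s·(s−f)·h / (h² − (s−f)²).
That is a quadratic in h: DoF·h² − 2·s·(s−f)·h − DoF·(s−f)² = 0 ⇒ h = (s−f)·(s + √(s² + DoF²)) / DoF = 2668 × (2700 + √(2700² + 1100²)) / 1100 = 2668 × (2700 + 2915.48) / 1100 ≈ 13620 mm.
Then N = f²/(c·h) = 32² / (0.015 × 13620) = 1024 / 204.30 ≈ 5.01.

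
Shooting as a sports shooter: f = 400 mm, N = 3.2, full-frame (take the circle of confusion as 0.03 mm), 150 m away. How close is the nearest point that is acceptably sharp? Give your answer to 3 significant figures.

Hyperfocal distance H = f²/(N·c) + f = 400²/(3.2 × 0.03) + 400 = 160000/0.096 + 400 ≈ 1667066.7 mm ≈ 1667 m.
Near limit Dn = s·(H − f)/(H + s − 2f) = 150000 × (1667066.7 − 400) / (1667066.7 + 150000 − 2 × 400) = 150000 × 1666666.7 / 1816266.7 ≈ 137645 mm ≈ 138 m.

138 m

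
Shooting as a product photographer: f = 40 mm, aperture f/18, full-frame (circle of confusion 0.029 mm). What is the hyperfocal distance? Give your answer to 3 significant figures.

3.11 m

Hyperfocal distance H = f²/(N·c) + f = 40²/(18 × 0.029) + 40 = 1600/0.522 + 40 ≈ 3105.1 mm ≈ 3.11 m.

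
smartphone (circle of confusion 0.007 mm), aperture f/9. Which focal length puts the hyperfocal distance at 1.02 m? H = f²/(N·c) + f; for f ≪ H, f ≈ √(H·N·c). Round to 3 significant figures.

7.98 mm

From H = f²/(N·c) + f, with f ≪ H: f ≈ √(H·N·c) = √(1020 × 9 × 0.007) = √64.260 ≈ 8.016 mm.
Exact: f² + N·c·f − N·c·H = 0 ⇒ f = (−N·c + √((N·c)² + 4·N·c·H))/2 = (−0.063 + √257.04)/2 ≈ 7.9848 mm ≈ 7.98 mm.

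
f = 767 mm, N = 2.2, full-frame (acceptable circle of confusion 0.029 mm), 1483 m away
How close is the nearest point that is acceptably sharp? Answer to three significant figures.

Hyperfocal distance H = f²/(N·c) + f = 767²/(2.2 × 0.029) + 767 = 588289/0.0638 + 767 ≈ 9221597.7 mm ≈ 9222 m.
Near limit Dn = s·(H − f)/(H + s − 2f) = 1483000 × (9221597.7 − 767) / (9221597.7 + 1483000 − 2 × 767) = 1483000 × 9220830.7 / 10703063.7 ≈ 1277624 mm ≈ 1280 m.

1280 m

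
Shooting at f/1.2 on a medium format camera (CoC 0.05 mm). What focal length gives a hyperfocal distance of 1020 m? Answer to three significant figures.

247 mm

From H = f²/(N·c) + f, with f ≪ H: f ≈ √(H·N·c) = √(1020000 × 1.2 × 0.05) = √61200 ≈ 247.4 mm.
The +f correction barely moves this — solving exactly, f² + N·c·f − N·c·H = 0 ⇒ f = (−N·c + √((N·c)² + 4·N·c·H))/2 = (−0.06 + √244800)/2 ≈ 247.36 mm, so f ≈ 247 mm.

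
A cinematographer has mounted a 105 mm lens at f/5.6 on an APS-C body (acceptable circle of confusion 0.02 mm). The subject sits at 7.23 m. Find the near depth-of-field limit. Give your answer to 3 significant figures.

Hyperfocal distance H = f²/(N·c) + f = 105²/(5.6 × 0.02) + 105 = 11025/0.112 + 105 ≈ 98542.5 mm ≈ 98.54 m.
Near limit Dn = s·(H − f)/(H + s − 2f) = 7230 × (98542.5 − 105) / (98542.5 + 7230 − 2 × 105) = 7230 × 98437.5 / 105562.5 ≈ 6742.0 mm ≈ 6.74 m.

6.74 m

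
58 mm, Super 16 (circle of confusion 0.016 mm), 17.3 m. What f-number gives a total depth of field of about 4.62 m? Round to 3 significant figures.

f/1.60

Write h = H − f = f²/(N·c). The thin-lens limits are Dn = s·h/(h + (s−f)) and Df = s·h/(h − (s−f)), so DoF = Df − Dn = 2·s·(s−f)·h / (h² − (s−f)²).
That is a quadratic in h: DoF·h² − 2·s·(s−f)·h − DoF·(s−f)² = 0 ⇒ h = (s−f)·(s + √(s² + DoF²)) / DoF = 17242 × (17300 + √(17300² + 4620²)) / 4620 = 17242 × (17300 + 17906.3) / 4620 ≈ 131391 mm.
Then N = f²/(c·h) = 58² / (0.016 × 131391) = 3364 / 2102.3 ≈ 1.60.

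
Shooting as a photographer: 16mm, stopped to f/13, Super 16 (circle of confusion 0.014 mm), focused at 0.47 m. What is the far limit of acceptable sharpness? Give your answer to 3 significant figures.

Hyperfocal distance H = f²/(N·c) + f = 16²/(13 × 0.014) + 16 = 256/0.182 + 16 ≈ 1422.6 mm ≈ 1.423 m.
Far limit Df = s·(H − f)/(H − s) = 470 × (1422.6 − 16) / (1422.6 − 470) = 470 × 1406.6 / 952.6 ≈ 694.00 mm ≈ 0.694 m.

0.694 m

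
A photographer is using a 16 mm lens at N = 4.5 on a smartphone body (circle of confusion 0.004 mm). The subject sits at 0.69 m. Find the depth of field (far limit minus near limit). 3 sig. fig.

Hyperfocal distance H = f²/(N·c) + f = 16²/(4.5 × 0.004) + 16 = 256/0.018 + 16 ≈ 14238.2 mm ≈ 14.24 m.
Near limit Dn = s·(H − f)/(H + s − 2f) = 690 × (14238.2 − 16) / (14238.2 + 690 − 2 × 16) = 690 × 14222.2 / 14896.2 ≈ 658.780 mm.
Far limit Df = s·(H − f)/(H − s) = 690 × (14238.2 − 16) / (14238.2 − 690) = 690 × 14222.2 / 13548.2 ≈ 724.326 mm.
Depth of field = Df − Dn = 724.326 − 658.780 ≈ 65.546 mm.

65.5 mm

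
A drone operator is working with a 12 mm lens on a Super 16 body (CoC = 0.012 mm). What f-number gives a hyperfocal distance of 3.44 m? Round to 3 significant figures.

Rearrange H = f²/(N·c) + f for N: N = f² / ((H − f)·c).
N = 12² / ((3440 − 12) × 0.012) = 144 / 41.14 ≈ 3.50.

f/3.50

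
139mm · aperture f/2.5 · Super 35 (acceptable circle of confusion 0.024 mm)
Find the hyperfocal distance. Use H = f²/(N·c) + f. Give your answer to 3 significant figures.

322 m

Hyperfocal distance H = f²/(N·c) + f = 139²/(2.5 × 0.024) + 139 = 19321/0.06 + 139 ≈ 322155.7 mm ≈ 322 m.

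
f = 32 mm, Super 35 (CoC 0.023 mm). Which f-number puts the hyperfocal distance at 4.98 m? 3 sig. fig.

f/9

Rearrange H = f²/(N·c) + f for N: N = f² / ((H − f)·c).
N = 32² / ((4980 − 32) × 0.023) = 1024 / 113.8 ≈ 9.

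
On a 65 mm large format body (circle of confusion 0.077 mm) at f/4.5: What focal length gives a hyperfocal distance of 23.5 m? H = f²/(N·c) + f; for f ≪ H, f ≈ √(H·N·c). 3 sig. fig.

90.1 mm

From H = f²/(N·c) + f, with f ≪ H: f ≈ √(H·N·c) = √(23500 × 4.5 × 0.077) = √8142.7 ≈ 90.24 mm.
Exact: f² + N·c·f − N·c·H = 0 ⇒ f = (−N·c + √((N·c)² + 4·N·c·H))/2 = (−0.3465 + √32571)/2 ≈ 90.064 mm ≈ 90.1 mm.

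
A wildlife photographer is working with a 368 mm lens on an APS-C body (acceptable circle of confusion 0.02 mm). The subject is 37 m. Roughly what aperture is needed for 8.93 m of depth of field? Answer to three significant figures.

f/22

Write h = H − f = f²/(N·c). The thin-lens limits are Dn = s·h/(h + (s−f)) and Df = s·h/(h − (s−f)), so DoF = Df − Dn = 2·s·(s−f)·h / (h² − (s−f)²).
That is a quadratic in h: DoF·h² − 2·s·(s−f)·h − DoF·(s−f)² = 0 ⇒ h = (s−f)·(s + √(s² + DoF²)) / DoF = 36632 × (37000 + √(37000² + 8930²)) / 8930 = 36632 × (37000 + 38062.4) / 8930 ≈ 307915 mm.
Then N = f²/(c·h) = 368² / (0.02 × 307915) = 135424 / 6158.3 ≈ 22.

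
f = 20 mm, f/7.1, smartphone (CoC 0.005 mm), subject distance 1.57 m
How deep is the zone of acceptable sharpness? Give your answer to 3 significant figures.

440 mm

Hyperfocal distance H = f²/(N·c) + f = 20²/(7.1 × 0.005) + 20 = 400/0.0355 + 20 ≈ 11287.6 mm ≈ 11.29 m.
Near limit Dn = s·(H − f)/(H + s − 2f) = 1570 × (11287.6 − 20) / (11287.6 + 1570 − 2 × 20) = 1570 × 11267.6 / 12817.6 ≈ 1380.14 mm.
Far limit Df = s·(H − f)/(H − s) = 1570 × (11287.6 − 20) / (11287.6 − 1570) = 1570 × 11267.6 / 9717.6 ≈ 1820.42 mm.
Depth of field = Df − Dn = 1820.42 − 1380.14 ≈ 440.28 mm.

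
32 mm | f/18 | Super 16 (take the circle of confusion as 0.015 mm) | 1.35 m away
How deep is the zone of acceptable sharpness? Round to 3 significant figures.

Hyperfocal distance H = f²/(N·c) + f = 32²/(18 × 0.015) + 32 = 1024/0.27 + 32 ≈ 3824.6 mm ≈ 3.825 m.
Near limit Dn = s·(H − f)/(H + s − 2f) = 1350 × (3824.6 − 32) / (3824.6 + 1350 − 2 × 32) = 1350 × 3792.6 / 5110.6 ≈ 1001.8 mm.
Far limit Df = s·(H − f)/(H − s) = 1350 × (3824.6 − 32) / (3824.6 − 1350) = 1350 × 3792.6 / 2474.6 ≈ 2069.0 mm.
Depth of field = Df − Dn = 2069.0 − 1001.8 ≈ 1067.2 mm ≈ 1.07 m.

1.07 m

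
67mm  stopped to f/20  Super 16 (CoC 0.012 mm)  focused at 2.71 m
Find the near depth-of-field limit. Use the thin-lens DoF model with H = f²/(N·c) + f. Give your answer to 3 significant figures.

2.37 m

Hyperfocal distance H = f²/(N·c) + f = 67²/(20 × 0.012) + 67 = 4489/0.24 + 67 ≈ 18771.2 mm ≈ 18.77 m.
Near limit Dn = s·(H − f)/(H + s − 2f) = 2710 × (18771.2 − 67) / (18771.2 + 2710 − 2 × 67) = 2710 × 18704.2 / 21347.2 ≈ 2374.5 mm ≈ 2.37 m.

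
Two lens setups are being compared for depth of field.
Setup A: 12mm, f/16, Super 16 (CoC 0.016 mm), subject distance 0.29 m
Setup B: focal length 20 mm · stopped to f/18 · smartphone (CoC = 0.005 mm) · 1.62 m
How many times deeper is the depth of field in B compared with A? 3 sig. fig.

3.53

Setup A: H = 12²/(16×0.016) + 12 ≈ 574.5 mm; DoF = Df − Dn = 573.37 − 194.08 ≈ 379.29 mm.
Setup B: H = 20²/(18×0.005) + 20 ≈ 4464.4 mm; DoF = Df − Dn = 2531.2 − 1191.2 ≈ 1340.0 mm.
Ratio = 1340.0 / 379.29 ≈ 3.53.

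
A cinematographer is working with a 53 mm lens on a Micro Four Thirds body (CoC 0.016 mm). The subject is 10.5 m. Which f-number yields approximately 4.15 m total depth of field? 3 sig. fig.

Write h = H − f = f²/(N·c). The thin-lens limits are Dn = s·h/(h + (s−f)) and Df = s·h/(h − (s−f)), so DoF = Df − Dn = 2·s·(s−f)·h / (h² − (s−f)²).
That is a quadratic in h: DoF·h² − 2·s·(s−f)·h − DoF·(s−f)² = 0 ⇒ h = (s−f)·(s + √(s² + DoF²)) / DoF = 10447 × (10500 + √(10500² + 4150²)) / 4150 = 10447 × (10500 + 11290.4) / 4150 ≈ 54854 mm.
Then N = f²/(c·h) = 53² / (0.016 × 54854) = 2809 / 877.66 ≈ 3.20.

f/3.20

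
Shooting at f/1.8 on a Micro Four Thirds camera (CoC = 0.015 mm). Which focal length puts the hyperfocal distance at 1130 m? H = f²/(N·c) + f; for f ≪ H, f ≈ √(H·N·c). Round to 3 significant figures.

175 mm

From H = f²/(N·c) + f, with f ≪ H: f ≈ √(H·N·c) = √(1130000 × 1.8 × 0.015) = √30510 ≈ 174.7 mm.
The +f correction barely moves this — solving exactly, f² + N·c·f − N·c·H = 0 ⇒ f = (−N·c + √((N·c)² + 4·N·c·H))/2 = (−0.027 + √122040)/2 ≈ 174.66 mm, so f ≈ 175 mm.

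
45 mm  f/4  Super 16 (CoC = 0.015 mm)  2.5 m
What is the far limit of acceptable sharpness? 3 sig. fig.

Hyperfocal distance H = f²/(N·c) + f = 45²/(4 × 0.015) + 45 = 2025/0.06 + 45 ≈ 33795.0 mm ≈ 33.80 m.
Far limit Df = s·(H − f)/(H − s) = 2500 × (33795.0 − 45) / (33795.0 − 2500) = 2500 × 33750.0 / 31295.0 ≈ 2696.1 mm ≈ 2.70 m.

2.70 m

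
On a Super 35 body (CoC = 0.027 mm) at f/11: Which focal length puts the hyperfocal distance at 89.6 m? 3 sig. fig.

163 mm

From H = f²/(N·c) + f, with f ≪ H: f ≈ √(H·N·c) = √(89600 × 11 × 0.027) = √26611 ≈ 163.1 mm.
The +f correction barely moves this — solving exactly, f² + N·c·f − N·c·H = 0 ⇒ f = (−N·c + √((N·c)² + 4·N·c·H))/2 = (−0.297 + √106445)/2 ≈ 162.98 mm, so f ≈ 163 mm.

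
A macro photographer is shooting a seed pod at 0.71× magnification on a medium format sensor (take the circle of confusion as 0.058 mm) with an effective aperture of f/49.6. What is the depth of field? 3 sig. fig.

At magnification m, DoF ≈ 2·N_eff·c/m² = 2 × 49.6 × 0.058 / 0.71² = 5.754 / 0.5041 ≈ 11.4 mm.

11.4 mm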